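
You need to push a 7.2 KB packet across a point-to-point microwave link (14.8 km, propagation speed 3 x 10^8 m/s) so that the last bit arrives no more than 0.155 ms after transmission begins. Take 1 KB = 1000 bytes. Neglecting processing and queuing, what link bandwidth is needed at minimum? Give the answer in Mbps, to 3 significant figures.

545 Mbps

L = 57600 bits.
Propagation delay = 14800 / 300000000 = 0.0493333 ms.
Transmission budget = 0.155 − 0.0493333 = 0.105667 ms.
R ≥ L / t_tx = 57600 bits / 0.000105667 s = 545 Mbps.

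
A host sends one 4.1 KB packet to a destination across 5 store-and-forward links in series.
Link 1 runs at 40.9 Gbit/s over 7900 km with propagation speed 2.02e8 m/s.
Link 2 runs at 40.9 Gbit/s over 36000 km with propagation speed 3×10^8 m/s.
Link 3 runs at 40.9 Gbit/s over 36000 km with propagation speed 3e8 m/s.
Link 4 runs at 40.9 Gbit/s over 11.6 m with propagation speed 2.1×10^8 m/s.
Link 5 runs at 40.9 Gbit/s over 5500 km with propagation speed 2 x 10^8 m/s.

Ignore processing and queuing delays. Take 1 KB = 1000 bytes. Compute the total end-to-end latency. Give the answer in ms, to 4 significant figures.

306.6 ms

L = 32800 bits.
Transmission delay per hop = L/R = 32800/40900000000 = 0.000801956 ms; 5 hops → 0.00400978 ms.
Propagation delays (d/s per hop): 39.1089, 120, 120, 5.52381e-05, 27.5 ms; sum = 306.609 ms.
End-to-end = 306.6 ms.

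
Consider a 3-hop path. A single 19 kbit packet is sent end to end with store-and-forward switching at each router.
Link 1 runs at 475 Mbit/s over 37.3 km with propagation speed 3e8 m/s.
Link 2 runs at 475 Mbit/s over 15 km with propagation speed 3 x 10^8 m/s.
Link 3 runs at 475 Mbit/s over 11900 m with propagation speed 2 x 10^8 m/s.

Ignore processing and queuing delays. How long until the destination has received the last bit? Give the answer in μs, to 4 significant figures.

353.8 μs

L = 19000 bits.
Transmission delay per hop = L/R = 19000/475000000 = 40 μs; 3 hops → 120 μs.
Propagation delays (d/s per hop): 124.333, 50, 59.5 μs; sum = 233.833 μs.
End-to-end = 353.8 μs.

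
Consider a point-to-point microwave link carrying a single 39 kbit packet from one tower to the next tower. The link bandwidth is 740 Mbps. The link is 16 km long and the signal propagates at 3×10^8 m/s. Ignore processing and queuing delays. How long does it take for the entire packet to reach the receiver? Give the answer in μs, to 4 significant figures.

106.0 μs

L = 39000 bits.
Transmission delay = L/R = 39000 / 740000000 = 52.7027 μs.
Propagation delay = d/s = 16000 m / 300000000 m/s = 53.3333 μs.
Total = 106.0 μs.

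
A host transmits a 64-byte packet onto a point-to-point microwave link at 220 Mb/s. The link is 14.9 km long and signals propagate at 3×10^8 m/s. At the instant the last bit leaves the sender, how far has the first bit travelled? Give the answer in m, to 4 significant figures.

698.2 m

t_tx = L/R = 512/220000000 = 2.32727e-06 s.
Distance = s × t_tx = 300000000 × 2.32727e-06 = 698.2 m.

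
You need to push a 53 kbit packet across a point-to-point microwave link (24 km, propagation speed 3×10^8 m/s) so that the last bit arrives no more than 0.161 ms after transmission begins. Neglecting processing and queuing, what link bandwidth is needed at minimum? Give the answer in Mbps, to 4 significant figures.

654.3 Mbps

Propagation delay = 24000 / 300000000 = 0.08 ms.
Transmission budget = 0.161 − 0.08 = 0.081 ms.
R ≥ L / t_tx = 53000 bits / 8.1e-05 s = 654.3 Mbps.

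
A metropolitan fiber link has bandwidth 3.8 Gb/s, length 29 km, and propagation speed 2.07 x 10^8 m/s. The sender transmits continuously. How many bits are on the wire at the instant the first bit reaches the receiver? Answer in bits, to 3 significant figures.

Propagation delay = 29000 / 2.07e+08 = 0.000140097 s.
BDP = R × t_prop = 3800000000 × 0.000140097 = 532367 bits.

532000 bits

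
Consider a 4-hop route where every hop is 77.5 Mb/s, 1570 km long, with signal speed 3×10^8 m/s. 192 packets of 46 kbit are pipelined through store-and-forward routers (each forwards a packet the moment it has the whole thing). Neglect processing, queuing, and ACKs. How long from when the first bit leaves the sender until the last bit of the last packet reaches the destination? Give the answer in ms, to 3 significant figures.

137 ms

Per-hop transmission t_tx = L/R = 46000/77500000 = 0.593548 ms.
Per-hop propagation t_prop = 1570000/300000000 = 5.23333 ms.
Pipeline fill: first packet needs 4·t_tx to clear all hops; remaining 191 packets each add one t_tx.
Total = (4+192-1)·t_tx + 4·t_prop = 195·0.593548 + 4·5.23333 = 137 ms.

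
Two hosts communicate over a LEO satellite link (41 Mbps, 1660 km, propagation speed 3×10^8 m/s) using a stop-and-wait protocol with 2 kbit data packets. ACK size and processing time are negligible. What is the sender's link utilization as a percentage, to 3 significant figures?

t_tx = L/R = 2000/41000000 = 4.87805e-05 s.
t_prop = 1660000/300000000 = 0.00553333 s; RTT = 0.0110667 s.
Cycle = t_tx + RTT = 0.0111154 s.
Utilization = t_tx / cycle = 4.87805e-05/0.0111154 = 0.439 %.

0.439 %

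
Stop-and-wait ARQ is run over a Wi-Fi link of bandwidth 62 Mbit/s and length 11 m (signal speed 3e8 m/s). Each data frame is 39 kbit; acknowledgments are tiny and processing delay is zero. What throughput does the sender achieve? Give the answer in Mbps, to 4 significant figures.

61.99 Mbps

t_tx = L/R = 39000/62000000 = 0.000629032 s.
t_prop = 11/300000000 = 3.66667e-08 s; RTT = 7.33333e-08 s.
Cycle = t_tx + RTT = 0.000629106 s.
Throughput = L / cycle = 39000 / 0.000629106 = 61.99 Mbps.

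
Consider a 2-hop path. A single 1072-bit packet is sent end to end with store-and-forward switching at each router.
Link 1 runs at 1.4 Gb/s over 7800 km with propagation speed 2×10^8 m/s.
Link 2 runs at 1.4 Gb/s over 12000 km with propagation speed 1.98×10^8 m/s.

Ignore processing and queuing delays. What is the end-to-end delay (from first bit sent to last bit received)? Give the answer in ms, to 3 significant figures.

Transmission delay per hop = L/R = 1072/1400000000 = 0.000765714 ms; 2 hops → 0.00153143 ms.
Propagation delays (d/s per hop): 39, 60.6061 ms; sum = 99.6061 ms.
End-to-end = 99.6 ms.

99.6 ms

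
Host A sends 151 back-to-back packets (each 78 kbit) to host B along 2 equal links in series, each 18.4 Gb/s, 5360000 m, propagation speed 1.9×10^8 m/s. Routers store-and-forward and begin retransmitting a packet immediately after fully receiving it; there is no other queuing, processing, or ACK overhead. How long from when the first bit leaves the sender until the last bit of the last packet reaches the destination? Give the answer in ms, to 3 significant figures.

Per-hop transmission t_tx = L/R = 78000/18400000000 = 0.00423913 ms.
Per-hop propagation t_prop = 5360000/190000000 = 28.2105 ms.
Pipeline fill: first packet needs 2·t_tx to clear all hops; remaining 150 packets each add one t_tx.
Total = (2+151-1)·t_tx + 2·t_prop = 152·0.00423913 + 2·28.2105 = 57.1 ms.

57.1 ms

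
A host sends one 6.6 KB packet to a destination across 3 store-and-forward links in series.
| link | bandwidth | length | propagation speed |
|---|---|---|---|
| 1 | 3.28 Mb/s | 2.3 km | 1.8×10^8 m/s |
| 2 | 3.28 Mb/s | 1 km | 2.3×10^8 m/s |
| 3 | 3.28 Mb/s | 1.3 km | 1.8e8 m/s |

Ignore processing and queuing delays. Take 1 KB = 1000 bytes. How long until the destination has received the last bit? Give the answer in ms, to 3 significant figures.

L = 52800 bits.
Transmission delay per hop = L/R = 52800/3280000 = 16.0976 ms; 3 hops → 48.2927 ms.
Propagation delays (d/s per hop): 0.0127778, 0.00434783, 0.00722222 ms; sum = 0.0243478 ms.
End-to-end = 48.3 ms.

48.3 ms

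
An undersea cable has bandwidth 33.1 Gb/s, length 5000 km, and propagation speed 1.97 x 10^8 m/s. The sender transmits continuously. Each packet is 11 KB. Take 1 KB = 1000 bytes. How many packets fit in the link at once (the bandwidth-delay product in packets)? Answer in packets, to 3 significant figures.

9550 packets

Propagation delay = 5000000 / 197000000 = 0.0253807 s.
BDP = R × t_prop = 33100000000 × 0.0253807 = 840102000 bits.
In packets of 88000 bits: 9550 packets.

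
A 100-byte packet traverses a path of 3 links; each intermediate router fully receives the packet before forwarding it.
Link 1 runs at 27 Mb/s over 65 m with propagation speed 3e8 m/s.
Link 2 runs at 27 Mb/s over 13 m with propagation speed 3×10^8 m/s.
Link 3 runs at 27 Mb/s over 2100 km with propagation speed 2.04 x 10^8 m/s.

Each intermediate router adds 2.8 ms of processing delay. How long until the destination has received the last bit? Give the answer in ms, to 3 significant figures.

L = 100 × 8 = 800 bits.
Transmission delay per hop = L/R = 800/27000000 = 0.0296296 ms; 3 hops → 0.0888889 ms.
Propagation delays (d/s per hop): 0.000216667, 4.33333e-05, 10.2941 ms; sum = 10.2944 ms.
Processing at 2 router(s): 2 × 2.8 ms = 5.6 ms.
End-to-end = 16.0 ms.

16.0 ms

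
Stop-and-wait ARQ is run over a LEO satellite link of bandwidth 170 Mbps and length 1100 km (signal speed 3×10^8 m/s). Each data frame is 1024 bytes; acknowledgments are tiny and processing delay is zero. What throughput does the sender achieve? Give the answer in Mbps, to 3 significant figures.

t_tx = L/R = 8192/170000000 = 4.81882e-05 s.
t_prop = 1100000/300000000 = 0.00366667 s; RTT = 0.00733333 s.
Cycle = t_tx + RTT = 0.00738152 s.
Throughput = L / cycle = 8192 / 0.00738152 = 1.11 Mbps.

1.11 Mbps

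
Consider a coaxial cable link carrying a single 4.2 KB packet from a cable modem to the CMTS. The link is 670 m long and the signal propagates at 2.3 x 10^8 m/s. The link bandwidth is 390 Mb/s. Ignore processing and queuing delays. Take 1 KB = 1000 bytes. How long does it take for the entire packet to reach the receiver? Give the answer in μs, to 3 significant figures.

L = 33600 bits.
Transmission delay = L/R = 33600 / 390000000 = 86.1538 μs.
Propagation delay = d/s = 670 m / 2.3e+08 m/s = 2.91304 μs.
Total = 89.1 μs.

89.1 μs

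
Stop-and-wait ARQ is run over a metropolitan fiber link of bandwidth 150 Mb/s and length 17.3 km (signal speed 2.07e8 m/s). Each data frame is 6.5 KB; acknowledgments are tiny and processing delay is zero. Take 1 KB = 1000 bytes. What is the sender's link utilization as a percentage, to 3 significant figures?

t_tx = L/R = 52000/150000000 = 0.000346667 s.
t_prop = 17300/2.07e+08 = 8.35749e-05 s; RTT = 0.00016715 s.
Cycle = t_tx + RTT = 0.000513816 s.
Utilization = t_tx / cycle = 0.000346667/0.000513816 = 67.5 %.

67.5 %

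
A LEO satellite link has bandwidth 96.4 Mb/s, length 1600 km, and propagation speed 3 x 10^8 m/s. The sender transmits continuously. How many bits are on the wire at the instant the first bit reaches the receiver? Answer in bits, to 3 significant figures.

514000 bits

Propagation delay = 1600000 / 300000000 = 0.00533333 s.
BDP = R × t_prop = 96400000 × 0.00533333 = 514133 bits.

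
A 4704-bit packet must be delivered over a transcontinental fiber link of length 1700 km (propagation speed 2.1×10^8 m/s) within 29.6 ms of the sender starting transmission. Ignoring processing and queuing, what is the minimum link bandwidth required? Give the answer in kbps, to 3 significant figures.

219 kbps

Propagation delay = 1700000 / 210000000 = 8.09524 ms.
Transmission budget = 29.6 − 8.09524 = 21.5048 ms.
R ≥ L / t_tx = 4704 bits / 0.0215048 s = 219 kbps.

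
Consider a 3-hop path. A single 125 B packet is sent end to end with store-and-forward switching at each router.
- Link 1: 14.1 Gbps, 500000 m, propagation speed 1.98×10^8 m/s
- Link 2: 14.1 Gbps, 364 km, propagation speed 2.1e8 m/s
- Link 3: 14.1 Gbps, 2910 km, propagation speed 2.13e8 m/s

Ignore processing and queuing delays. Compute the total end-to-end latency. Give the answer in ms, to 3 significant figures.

L = 125 × 8 = 1000 bits.
Transmission delay per hop = L/R = 1000/14100000000 = 7.0922e-05 ms; 3 hops → 0.000212766 ms.
Propagation delays (d/s per hop): 2.52525, 1.73333, 13.662 ms; sum = 17.9206 ms.
End-to-end = 17.9 ms.

17.9 ms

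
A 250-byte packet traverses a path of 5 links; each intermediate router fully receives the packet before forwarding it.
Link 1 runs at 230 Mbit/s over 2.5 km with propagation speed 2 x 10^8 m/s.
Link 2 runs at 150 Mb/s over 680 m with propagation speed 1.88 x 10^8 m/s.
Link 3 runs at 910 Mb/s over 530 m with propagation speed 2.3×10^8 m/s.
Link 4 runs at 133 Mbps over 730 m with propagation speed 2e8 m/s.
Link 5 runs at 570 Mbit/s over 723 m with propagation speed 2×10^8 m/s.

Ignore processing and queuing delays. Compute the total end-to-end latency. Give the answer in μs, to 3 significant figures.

68.5 μs

L = 250 × 8 = 2000 bits.
Transmission delays (L/R per hop): 8.69565, 13.3333, 2.1978, 15.0376, 3.50877 μs; sum = 42.7732 μs.
Propagation delays (d/s per hop): 12.5, 3.61702, 2.30435, 3.65, 3.615 μs; sum = 25.6864 μs.
End-to-end = 68.5 μs.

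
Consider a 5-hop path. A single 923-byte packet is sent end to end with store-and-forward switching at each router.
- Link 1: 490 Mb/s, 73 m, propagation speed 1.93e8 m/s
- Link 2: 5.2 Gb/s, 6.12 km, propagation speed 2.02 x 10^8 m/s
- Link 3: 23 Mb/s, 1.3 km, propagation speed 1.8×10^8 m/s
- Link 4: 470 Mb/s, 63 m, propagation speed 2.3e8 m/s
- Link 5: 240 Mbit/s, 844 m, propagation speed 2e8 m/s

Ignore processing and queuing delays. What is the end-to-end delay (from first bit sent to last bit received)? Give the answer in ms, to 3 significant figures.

L = 923 × 8 = 7384 bits.
Transmission delays (L/R per hop): 0.0150694, 0.00142, 0.321043, 0.0157106, 0.0307667 ms; sum = 0.38401 ms.
Propagation delays (d/s per hop): 0.000378238, 0.030297, 0.00722222, 0.000273913, 0.00422 ms; sum = 0.0423914 ms.
End-to-end = 0.426 ms.

0.426 ms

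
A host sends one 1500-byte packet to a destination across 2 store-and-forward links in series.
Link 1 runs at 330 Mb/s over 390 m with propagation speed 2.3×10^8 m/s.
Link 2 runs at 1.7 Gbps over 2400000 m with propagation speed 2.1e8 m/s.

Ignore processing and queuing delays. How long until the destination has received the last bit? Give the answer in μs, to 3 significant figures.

L = 1500 × 8 = 12000 bits.
Transmission delays (L/R per hop): 36.3636, 7.05882 μs; sum = 43.4225 μs.
Propagation delays (d/s per hop): 1.69565, 11428.6 μs; sum = 11430.3 μs.
End-to-end = 11500 μs.

11500 μs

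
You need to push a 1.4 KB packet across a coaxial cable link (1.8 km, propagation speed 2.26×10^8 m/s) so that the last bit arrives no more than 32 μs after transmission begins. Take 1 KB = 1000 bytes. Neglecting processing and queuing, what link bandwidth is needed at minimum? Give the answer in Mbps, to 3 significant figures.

466 Mbps

L = 11200 bits.
Propagation delay = 1800 / 2.26e+08 = 7.9646 μs.
Transmission budget = 32 − 7.9646 = 24.0354 μs.
R ≥ L / t_tx = 11200 bits / 2.40354e-05 s = 466 Mbps.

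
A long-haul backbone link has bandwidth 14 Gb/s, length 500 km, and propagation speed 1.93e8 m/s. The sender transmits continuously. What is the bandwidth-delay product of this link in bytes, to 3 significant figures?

4530000 bytes

Propagation delay = 500000 / 193000000 = 0.00259067 s.
BDP = R × t_prop = 14000000000 × 0.00259067 = 36269400 bits.
In bytes: 36269400/8 = 4530000 bytes.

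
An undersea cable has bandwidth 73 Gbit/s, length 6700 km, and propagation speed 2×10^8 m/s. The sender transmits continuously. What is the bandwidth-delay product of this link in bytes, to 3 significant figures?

306000000 bytes

Propagation delay = 6700000 / 200000000 = 0.0335 s.
BDP = R × t_prop = 73000000000 × 0.0335 = 2445500000 bits.
In bytes: 2445500000/8 = 306000000 bytes.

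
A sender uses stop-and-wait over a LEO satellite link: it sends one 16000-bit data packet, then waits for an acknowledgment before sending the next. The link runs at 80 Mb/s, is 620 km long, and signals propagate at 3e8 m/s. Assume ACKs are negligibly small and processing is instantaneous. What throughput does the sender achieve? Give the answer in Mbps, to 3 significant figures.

3.69 Mbps

t_tx = L/R = 16000/80000000 = 0.0002 s.
t_prop = 620000/300000000 = 0.00206667 s; RTT = 0.00413333 s.
Cycle = t_tx + RTT = 0.00433333 s.
Throughput = L / cycle = 16000 / 0.00433333 = 3.69 Mbps.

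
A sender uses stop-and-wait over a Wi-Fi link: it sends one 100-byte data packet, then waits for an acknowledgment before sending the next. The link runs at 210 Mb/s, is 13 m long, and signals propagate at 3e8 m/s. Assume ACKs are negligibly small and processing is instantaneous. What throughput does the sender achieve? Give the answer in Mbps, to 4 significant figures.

205.3 Mbps

t_tx = L/R = 800/210000000 = 3.80952e-06 s.
t_prop = 13/300000000 = 4.33333e-08 s; RTT = 8.66667e-08 s.
Cycle = t_tx + RTT = 3.89619e-06 s.
Throughput = L / cycle = 800 / 3.89619e-06 = 205.3 Mbps.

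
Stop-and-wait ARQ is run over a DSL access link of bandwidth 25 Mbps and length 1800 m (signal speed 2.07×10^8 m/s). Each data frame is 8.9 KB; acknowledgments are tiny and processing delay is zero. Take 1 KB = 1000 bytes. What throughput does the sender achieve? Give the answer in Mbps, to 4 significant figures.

t_tx = L/R = 71200/25000000 = 0.002848 s.
t_prop = 1800/2.07e+08 = 8.69565e-06 s; RTT = 1.73913e-05 s.
Cycle = t_tx + RTT = 0.00286539 s.
Throughput = L / cycle = 71200 / 0.00286539 = 24.85 Mbps.

24.85 Mbps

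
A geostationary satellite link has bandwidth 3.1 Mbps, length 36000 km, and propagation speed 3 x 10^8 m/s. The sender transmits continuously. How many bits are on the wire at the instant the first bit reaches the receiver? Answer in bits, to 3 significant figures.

Propagation delay = 36000000 / 300000000 = 0.12 s.
BDP = R × t_prop = 3100000 × 0.12 = 372000 bits.

372000 bits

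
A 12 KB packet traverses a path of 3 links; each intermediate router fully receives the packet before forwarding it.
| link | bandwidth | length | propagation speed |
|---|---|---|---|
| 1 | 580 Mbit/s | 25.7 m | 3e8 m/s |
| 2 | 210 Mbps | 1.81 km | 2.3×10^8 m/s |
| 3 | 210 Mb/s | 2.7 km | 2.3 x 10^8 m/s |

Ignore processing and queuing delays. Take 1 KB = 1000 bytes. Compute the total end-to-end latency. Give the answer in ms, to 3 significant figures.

L = 96000 bits.
Transmission delays (L/R per hop): 0.165517, 0.457143, 0.457143 ms; sum = 1.0798 ms.
Propagation delays (d/s per hop): 8.56667e-05, 0.00786957, 0.0117391 ms; sum = 0.0196944 ms.
End-to-end = 1.10 ms.

1.10 ms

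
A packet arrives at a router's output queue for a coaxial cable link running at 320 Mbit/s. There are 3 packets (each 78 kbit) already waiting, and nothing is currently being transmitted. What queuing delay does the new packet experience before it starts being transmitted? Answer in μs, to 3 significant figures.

731 μs

Each queued packet: L/R = 78000/320000000 = 243.75 μs.
3 queued → 731.25 μs.
Queuing delay = 731 μs.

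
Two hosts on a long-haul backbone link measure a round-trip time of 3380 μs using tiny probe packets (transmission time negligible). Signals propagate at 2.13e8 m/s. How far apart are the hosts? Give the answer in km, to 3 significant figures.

One-way propagation = RTT/2 = 1690 μs.
d = s × t = 213000000 × 0.00169 = 360 km.

360 km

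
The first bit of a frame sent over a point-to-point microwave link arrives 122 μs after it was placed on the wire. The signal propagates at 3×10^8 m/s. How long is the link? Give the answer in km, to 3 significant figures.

d = s × t_prop = 300000000 × 0.000122 = 36.6 km.

36.6 km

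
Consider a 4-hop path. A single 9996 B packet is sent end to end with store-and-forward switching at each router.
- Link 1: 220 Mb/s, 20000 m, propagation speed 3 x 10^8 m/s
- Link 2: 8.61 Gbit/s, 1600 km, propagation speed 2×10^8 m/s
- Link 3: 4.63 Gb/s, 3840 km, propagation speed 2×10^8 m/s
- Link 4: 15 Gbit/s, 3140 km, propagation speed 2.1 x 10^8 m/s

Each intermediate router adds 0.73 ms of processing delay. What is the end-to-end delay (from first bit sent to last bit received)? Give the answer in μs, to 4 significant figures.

44800 μs

L = 9996 × 8 = 79968 bits.
Transmission delays (L/R per hop): 363.491, 9.2878, 17.2717, 5.3312 μs; sum = 395.382 μs.
Propagation delays (d/s per hop): 66.6667, 8000, 19200, 14952.4 μs; sum = 42219 μs.
Processing at 3 router(s): 3 × 0.73 ms = 2190 μs.
End-to-end = 44800 μs.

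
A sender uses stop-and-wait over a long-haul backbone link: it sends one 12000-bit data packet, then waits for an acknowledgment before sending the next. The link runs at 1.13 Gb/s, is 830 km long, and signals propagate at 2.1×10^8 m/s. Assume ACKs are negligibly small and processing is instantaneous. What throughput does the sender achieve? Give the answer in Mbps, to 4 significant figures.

1.516 Mbps

t_tx = L/R = 12000/1130000000 = 1.06195e-05 s.
t_prop = 830000/210000000 = 0.00395238 s; RTT = 0.00790476 s.
Cycle = t_tx + RTT = 0.00791538 s.
Throughput = L / cycle = 12000 / 0.00791538 = 1.516 Mbps.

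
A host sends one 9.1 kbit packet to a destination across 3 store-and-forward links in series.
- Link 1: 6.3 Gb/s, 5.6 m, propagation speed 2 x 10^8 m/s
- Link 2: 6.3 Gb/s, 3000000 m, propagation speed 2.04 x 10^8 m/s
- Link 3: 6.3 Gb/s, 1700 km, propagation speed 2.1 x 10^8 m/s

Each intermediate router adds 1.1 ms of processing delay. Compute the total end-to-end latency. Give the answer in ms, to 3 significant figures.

25.0 ms

L = 9100 bits.
Transmission delay per hop = L/R = 9100/6300000000 = 0.00144444 ms; 3 hops → 0.00433333 ms.
Propagation delays (d/s per hop): 2.8e-05, 14.7059, 8.09524 ms; sum = 22.8011 ms.
Processing at 2 router(s): 2 × 1.1 ms = 2.2 ms.
End-to-end = 25.0 ms.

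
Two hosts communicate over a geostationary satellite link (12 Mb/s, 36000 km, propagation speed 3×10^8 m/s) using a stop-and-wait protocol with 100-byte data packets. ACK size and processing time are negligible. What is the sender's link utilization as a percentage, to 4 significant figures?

t_tx = L/R = 800/12000000 = 6.66667e-05 s.
t_prop = 36000000/300000000 = 0.12 s; RTT = 0.24 s.
Cycle = t_tx + RTT = 0.240067 s.
Utilization = t_tx / cycle = 6.66667e-05/0.240067 = 0.02777 %.

0.02777 %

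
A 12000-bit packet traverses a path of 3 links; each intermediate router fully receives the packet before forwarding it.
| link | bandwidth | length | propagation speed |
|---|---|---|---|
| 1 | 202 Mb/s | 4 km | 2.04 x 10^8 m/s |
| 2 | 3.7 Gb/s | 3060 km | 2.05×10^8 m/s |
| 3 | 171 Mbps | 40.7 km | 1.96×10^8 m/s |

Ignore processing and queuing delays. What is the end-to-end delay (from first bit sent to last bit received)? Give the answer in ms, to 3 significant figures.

Transmission delays (L/R per hop): 0.0594059, 0.00324324, 0.0701754 ms; sum = 0.132825 ms.
Propagation delays (d/s per hop): 0.0196078, 14.9268, 0.207653 ms; sum = 15.1541 ms.
End-to-end = 15.3 ms.

15.3 ms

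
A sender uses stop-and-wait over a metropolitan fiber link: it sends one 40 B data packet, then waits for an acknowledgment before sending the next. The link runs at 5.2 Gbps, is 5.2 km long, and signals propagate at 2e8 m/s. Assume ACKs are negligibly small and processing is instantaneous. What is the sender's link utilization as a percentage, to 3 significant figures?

t_tx = L/R = 320/5200000000 = 6.15385e-08 s.
t_prop = 5200/200000000 = 2.6e-05 s; RTT = 5.2e-05 s.
Cycle = t_tx + RTT = 5.20615e-05 s.
Utilization = t_tx / cycle = 6.15385e-08/5.20615e-05 = 0.118 %.

0.118 %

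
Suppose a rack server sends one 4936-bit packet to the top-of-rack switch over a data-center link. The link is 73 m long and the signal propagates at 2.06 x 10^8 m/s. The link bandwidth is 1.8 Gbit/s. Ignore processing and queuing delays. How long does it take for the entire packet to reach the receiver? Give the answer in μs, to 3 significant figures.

3.10 μs

Transmission delay = L/R = 4936 / 1800000000 = 2.74222 μs.
Propagation delay = d/s = 73 m / 206000000 m/s = 0.354369 μs.
Total = 3.10 μs.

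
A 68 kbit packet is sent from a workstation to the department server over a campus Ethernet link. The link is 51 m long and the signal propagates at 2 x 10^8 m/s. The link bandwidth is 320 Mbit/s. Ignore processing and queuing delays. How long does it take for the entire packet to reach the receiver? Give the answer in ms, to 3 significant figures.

0.213 ms

L = 68000 bits.
Transmission delay = L/R = 68000 / 320000000 = 0.2125 ms.
Propagation delay = d/s = 51 m / 200000000 m/s = 0.000255 ms.
Total = 0.213 ms.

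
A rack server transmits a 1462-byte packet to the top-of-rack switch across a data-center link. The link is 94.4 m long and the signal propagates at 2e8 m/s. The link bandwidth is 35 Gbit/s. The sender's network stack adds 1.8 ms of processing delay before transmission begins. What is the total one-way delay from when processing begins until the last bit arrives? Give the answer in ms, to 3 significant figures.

1.80 ms

L = 1462 × 8 = 11696 bits.
Transmission delay = L/R = 11696 / 35000000000 = 0.000334171 ms.
Propagation delay = d/s = 94.4 m / 200000000 m/s = 0.000472 ms.
Plus processing delay 1.8 ms = 1.8 ms.
Total = 1.80 ms.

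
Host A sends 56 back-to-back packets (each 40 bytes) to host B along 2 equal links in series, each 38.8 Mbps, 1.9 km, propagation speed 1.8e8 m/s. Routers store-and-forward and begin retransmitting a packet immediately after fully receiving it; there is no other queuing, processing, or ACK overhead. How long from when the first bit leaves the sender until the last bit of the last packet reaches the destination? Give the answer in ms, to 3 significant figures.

0.491 ms

Per-hop transmission t_tx = L/R = 320/38800000 = 0.00824742 ms.
Per-hop propagation t_prop = 1900/180000000 = 0.0105556 ms.
Pipeline fill: first packet needs 2·t_tx to clear all hops; remaining 55 packets each add one t_tx.
Total = (2+56-1)·t_tx + 2·t_prop = 57·0.00824742 + 2·0.0105556 = 0.491 ms.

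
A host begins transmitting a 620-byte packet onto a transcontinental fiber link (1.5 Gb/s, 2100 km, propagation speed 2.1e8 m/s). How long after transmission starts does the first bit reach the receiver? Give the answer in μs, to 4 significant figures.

First bit experiences only propagation delay: d/s = 2100000/210000000 = 10000 μs.

10000 μs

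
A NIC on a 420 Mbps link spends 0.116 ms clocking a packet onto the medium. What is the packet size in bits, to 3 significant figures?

L = R × t_tx = 420000000 b/s × 0.000116 s = 48720 bits.

48700 bits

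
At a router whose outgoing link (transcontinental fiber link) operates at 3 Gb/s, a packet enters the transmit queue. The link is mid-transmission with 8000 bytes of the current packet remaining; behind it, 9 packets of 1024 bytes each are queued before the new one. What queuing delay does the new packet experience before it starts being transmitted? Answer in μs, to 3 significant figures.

Each queued packet: L/R = 8192/3000000000 = 2.73067 μs.
9 queued → 24.576 μs.
Plus remaining 64000 bits of current packet: 21.3333 μs.
Queuing delay = 45.9 μs.

45.9 μs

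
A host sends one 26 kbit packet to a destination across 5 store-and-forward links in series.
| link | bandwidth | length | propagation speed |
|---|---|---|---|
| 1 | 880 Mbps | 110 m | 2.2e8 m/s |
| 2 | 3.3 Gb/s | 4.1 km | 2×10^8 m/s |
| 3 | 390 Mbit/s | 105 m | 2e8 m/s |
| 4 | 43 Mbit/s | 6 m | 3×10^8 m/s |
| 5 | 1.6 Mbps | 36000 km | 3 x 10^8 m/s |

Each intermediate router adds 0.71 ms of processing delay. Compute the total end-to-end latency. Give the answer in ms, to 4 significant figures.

139.8 ms

L = 26000 bits.
Transmission delays (L/R per hop): 0.0295455, 0.00787879, 0.0666667, 0.604651, 16.25 ms; sum = 16.9587 ms.
Propagation delays (d/s per hop): 0.0005, 0.0205, 0.000525, 2e-05, 120 ms; sum = 120.022 ms.
Processing at 4 router(s): 4 × 0.71 ms = 2.84 ms.
End-to-end = 139.8 ms.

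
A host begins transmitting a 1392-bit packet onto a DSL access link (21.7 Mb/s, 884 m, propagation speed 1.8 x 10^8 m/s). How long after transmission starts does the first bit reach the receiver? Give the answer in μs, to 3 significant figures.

4.91 μs

First bit experiences only propagation delay: d/s = 884/180000000 = 4.91 μs.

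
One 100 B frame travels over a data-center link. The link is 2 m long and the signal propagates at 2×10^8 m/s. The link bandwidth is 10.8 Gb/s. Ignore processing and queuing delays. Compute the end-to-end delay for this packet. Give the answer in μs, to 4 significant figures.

0.08407 μs

L = 100 × 8 = 800 bits.
Transmission delay = L/R = 800 / 10800000000 = 0.0740741 μs.
Propagation delay = d/s = 2 m / 200000000 m/s = 0.01 μs.
Total = 0.08407 μs.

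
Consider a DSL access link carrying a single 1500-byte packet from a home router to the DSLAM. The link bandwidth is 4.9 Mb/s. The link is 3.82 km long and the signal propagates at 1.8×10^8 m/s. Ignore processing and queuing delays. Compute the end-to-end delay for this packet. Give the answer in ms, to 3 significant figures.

2.47 ms

L = 1500 × 8 = 12000 bits.
Transmission delay = L/R = 12000 / 4900000 = 2.44898 ms.
Propagation delay = d/s = 3820 m / 180000000 m/s = 0.0212222 ms.
Total = 2.47 ms.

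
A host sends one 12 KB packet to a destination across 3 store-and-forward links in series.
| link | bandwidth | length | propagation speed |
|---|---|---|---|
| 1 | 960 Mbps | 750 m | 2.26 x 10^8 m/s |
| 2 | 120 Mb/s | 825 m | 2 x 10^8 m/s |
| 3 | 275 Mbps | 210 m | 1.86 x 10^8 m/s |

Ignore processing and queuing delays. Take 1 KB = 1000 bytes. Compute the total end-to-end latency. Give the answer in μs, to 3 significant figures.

L = 96000 bits.
Transmission delays (L/R per hop): 100, 800, 349.091 μs; sum = 1249.09 μs.
Propagation delays (d/s per hop): 3.31858, 4.125, 1.12903 μs; sum = 8.57262 μs.
End-to-end = 1260 μs.

1260 μs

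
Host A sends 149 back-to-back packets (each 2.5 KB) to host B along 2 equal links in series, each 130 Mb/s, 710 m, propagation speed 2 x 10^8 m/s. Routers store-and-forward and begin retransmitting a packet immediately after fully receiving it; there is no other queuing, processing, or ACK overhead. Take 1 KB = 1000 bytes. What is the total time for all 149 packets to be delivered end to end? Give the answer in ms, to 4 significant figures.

23.08 ms

Per-hop transmission t_tx = L/R = 20000/130000000 = 0.153846 ms.
Per-hop propagation t_prop = 710/200000000 = 0.00355 ms.
Pipeline fill: first packet needs 2·t_tx to clear all hops; remaining 148 packets each add one t_tx.
Total = (2+149-1)·t_tx + 2·t_prop = 150·0.153846 + 2·0.00355 = 23.08 ms.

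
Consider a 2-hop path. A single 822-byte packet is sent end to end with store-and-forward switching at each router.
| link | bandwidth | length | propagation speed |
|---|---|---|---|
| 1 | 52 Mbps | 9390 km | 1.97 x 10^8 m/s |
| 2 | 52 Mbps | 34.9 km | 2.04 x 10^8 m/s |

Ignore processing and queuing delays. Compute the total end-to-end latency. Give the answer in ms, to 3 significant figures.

48.1 ms

L = 822 × 8 = 6576 bits.
Transmission delay per hop = L/R = 6576/52000000 = 0.126462 ms; 2 hops → 0.252923 ms.
Propagation delays (d/s per hop): 47.665, 0.171078 ms; sum = 47.8361 ms.
End-to-end = 48.1 ms.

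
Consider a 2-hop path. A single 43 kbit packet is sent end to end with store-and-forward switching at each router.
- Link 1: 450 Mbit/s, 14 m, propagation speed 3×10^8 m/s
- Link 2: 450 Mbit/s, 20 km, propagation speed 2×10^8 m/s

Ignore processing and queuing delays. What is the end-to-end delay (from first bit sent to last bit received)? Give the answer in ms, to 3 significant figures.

0.291 ms

L = 43000 bits.
Transmission delay per hop = L/R = 43000/450000000 = 0.0955556 ms; 2 hops → 0.191111 ms.
Propagation delays (d/s per hop): 4.66667e-05, 0.1 ms; sum = 0.100047 ms.
End-to-end = 0.291 ms.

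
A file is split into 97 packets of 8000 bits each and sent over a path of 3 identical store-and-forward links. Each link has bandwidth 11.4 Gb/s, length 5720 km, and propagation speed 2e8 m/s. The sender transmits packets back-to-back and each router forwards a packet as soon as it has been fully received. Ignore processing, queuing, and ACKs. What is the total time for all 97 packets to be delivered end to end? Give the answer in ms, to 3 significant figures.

85.9 ms

Per-hop transmission t_tx = L/R = 8000/11400000000 = 0.000701754 ms.
Per-hop propagation t_prop = 5720000/200000000 = 28.6 ms.
Pipeline fill: first packet needs 3·t_tx to clear all hops; remaining 96 packets each add one t_tx.
Total = (3+97-1)·t_tx + 3·t_prop = 99·0.000701754 + 3·28.6 = 85.9 ms.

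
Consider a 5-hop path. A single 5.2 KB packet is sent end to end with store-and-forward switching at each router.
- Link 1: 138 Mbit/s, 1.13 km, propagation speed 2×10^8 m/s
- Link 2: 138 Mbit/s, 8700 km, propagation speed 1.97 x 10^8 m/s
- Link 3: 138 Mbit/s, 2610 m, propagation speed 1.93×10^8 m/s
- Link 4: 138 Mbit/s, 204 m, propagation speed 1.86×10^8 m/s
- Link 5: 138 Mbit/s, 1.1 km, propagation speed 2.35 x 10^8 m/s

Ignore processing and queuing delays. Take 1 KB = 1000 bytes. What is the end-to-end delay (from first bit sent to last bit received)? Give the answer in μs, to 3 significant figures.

45700 μs

L = 41600 bits.
Transmission delay per hop = L/R = 41600/138000000 = 301.449 μs; 5 hops → 1507.25 μs.
Propagation delays (d/s per hop): 5.65, 44162.4, 13.5233, 1.09677, 4.68085 μs; sum = 44187.4 μs.
End-to-end = 45700 μs.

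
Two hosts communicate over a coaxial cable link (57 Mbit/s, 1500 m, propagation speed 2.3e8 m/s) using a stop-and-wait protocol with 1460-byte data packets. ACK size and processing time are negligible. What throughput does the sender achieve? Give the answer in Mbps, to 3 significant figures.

t_tx = L/R = 11680/57000000 = 0.000204912 s.
t_prop = 1500/2.3e+08 = 6.52174e-06 s; RTT = 1.30435e-05 s.
Cycle = t_tx + RTT = 0.000217956 s.
Throughput = L / cycle = 11680 / 0.000217956 = 53.6 Mbps.

53.6 Mbps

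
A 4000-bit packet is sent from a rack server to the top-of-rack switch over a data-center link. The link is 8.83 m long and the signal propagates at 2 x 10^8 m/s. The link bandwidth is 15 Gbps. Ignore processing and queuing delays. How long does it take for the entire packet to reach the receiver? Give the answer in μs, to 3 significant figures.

0.311 μs

Transmission delay = L/R = 4000 / 15000000000 = 0.266667 μs.
Propagation delay = d/s = 8.83 m / 200000000 m/s = 0.04415 μs.
Total = 0.311 μs.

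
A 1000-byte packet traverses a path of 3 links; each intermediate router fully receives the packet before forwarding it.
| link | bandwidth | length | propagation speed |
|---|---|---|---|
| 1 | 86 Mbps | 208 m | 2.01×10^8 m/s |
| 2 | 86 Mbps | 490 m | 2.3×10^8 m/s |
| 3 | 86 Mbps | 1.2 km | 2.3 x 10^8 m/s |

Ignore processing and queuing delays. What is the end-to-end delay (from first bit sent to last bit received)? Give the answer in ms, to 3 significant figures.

0.287 ms

L = 1000 × 8 = 8000 bits.
Transmission delay per hop = L/R = 8000/86000000 = 0.0930233 ms; 3 hops → 0.27907 ms.
Propagation delays (d/s per hop): 0.00103483, 0.00213043, 0.00521739 ms; sum = 0.00838265 ms.
End-to-end = 0.287 ms.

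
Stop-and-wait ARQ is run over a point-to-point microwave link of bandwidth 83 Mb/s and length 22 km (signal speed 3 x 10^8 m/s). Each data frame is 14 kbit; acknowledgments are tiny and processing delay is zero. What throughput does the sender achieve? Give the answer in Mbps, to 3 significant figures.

44.4 Mbps

t_tx = L/R = 14000/83000000 = 0.000168675 s.
t_prop = 22000/300000000 = 7.33333e-05 s; RTT = 0.000146667 s.
Cycle = t_tx + RTT = 0.000315341 s.
Throughput = L / cycle = 14000 / 0.000315341 = 44.4 Mbps.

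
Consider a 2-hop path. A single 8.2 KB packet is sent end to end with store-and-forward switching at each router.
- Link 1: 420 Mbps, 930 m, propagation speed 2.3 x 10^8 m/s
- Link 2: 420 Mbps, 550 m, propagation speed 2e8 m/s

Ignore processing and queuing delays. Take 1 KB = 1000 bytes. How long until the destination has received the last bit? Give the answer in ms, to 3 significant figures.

0.319 ms

L = 65600 bits.
Transmission delay per hop = L/R = 65600/420000000 = 0.15619 ms; 2 hops → 0.312381 ms.
Propagation delays (d/s per hop): 0.00404348, 0.00275 ms; sum = 0.00679348 ms.
End-to-end = 0.319 ms.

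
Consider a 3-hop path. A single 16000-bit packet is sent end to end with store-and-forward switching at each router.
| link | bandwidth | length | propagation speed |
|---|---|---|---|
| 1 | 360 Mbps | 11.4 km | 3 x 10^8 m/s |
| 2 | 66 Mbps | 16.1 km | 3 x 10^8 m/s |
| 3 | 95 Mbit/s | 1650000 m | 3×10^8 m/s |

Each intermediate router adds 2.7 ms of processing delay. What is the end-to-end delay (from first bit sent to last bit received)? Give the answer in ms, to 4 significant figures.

11.45 ms

Transmission delays (L/R per hop): 0.0444444, 0.242424, 0.168421 ms; sum = 0.45529 ms.
Propagation delays (d/s per hop): 0.038, 0.0536667, 5.5 ms; sum = 5.59167 ms.
Processing at 2 router(s): 2 × 2.7 ms = 5.4 ms.
End-to-end = 11.45 ms.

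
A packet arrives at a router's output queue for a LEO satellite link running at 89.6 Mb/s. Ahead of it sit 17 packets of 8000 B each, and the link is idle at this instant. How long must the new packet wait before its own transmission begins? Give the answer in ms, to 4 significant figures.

Each queued packet: L/R = 64000/89600000 = 0.714286 ms.
17 queued → 12.1429 ms.
Queuing delay = 12.14 ms.

12.14 ms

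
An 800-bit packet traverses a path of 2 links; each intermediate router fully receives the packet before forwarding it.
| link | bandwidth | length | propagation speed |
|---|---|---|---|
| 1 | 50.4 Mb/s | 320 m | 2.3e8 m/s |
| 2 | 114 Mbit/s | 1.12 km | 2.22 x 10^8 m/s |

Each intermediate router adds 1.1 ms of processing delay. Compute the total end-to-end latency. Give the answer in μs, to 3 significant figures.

1130 μs

Transmission delays (L/R per hop): 15.873, 7.01754 μs; sum = 22.8906 μs.
Propagation delays (d/s per hop): 1.3913, 5.04505 μs; sum = 6.43635 μs.
Processing at 1 router(s): 1 × 1.1 ms = 1100 μs.
End-to-end = 1130 μs.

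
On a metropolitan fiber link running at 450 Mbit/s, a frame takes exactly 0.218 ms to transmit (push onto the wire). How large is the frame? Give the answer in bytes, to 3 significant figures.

12300 bytes

L = R × t_tx = 450000000 b/s × 0.000218 s = 98100 bits.
In bytes: 98100 / 8 = 12300 bytes.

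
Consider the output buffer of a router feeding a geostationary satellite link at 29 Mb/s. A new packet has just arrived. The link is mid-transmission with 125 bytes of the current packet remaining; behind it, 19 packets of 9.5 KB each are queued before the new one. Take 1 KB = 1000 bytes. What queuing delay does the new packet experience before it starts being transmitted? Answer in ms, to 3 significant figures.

Each queued packet: L/R = 76000/29000000 = 2.62069 ms.
19 queued → 49.7931 ms.
Plus remaining 1000 bits of current packet: 0.0344828 ms.
Queuing delay = 49.8 ms.

49.8 ms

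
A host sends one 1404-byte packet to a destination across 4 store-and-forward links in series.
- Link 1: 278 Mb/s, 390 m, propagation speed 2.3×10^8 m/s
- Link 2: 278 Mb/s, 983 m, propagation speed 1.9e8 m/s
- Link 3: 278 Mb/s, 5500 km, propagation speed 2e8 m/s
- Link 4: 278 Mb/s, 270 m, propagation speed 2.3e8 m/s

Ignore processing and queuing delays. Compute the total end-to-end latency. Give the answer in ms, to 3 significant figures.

27.7 ms

L = 1404 × 8 = 11232 bits.
Transmission delay per hop = L/R = 11232/278000000 = 0.0404029 ms; 4 hops → 0.161612 ms.
Propagation delays (d/s per hop): 0.00169565, 0.00517368, 27.5, 0.00117391 ms; sum = 27.508 ms.
End-to-end = 27.7 ms.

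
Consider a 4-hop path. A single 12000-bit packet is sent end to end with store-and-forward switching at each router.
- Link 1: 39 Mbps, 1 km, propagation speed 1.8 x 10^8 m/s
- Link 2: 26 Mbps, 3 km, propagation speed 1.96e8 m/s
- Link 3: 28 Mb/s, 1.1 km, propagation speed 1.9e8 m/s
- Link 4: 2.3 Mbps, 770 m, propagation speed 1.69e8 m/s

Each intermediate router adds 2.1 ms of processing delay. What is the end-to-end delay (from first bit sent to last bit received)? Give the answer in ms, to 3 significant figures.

12.7 ms

Transmission delays (L/R per hop): 0.307692, 0.461538, 0.428571, 5.21739 ms; sum = 6.41519 ms.
Propagation delays (d/s per hop): 0.00555556, 0.0153061, 0.00578947, 0.00455621 ms; sum = 0.0312074 ms.
Processing at 3 router(s): 3 × 2.1 ms = 6.3 ms.
End-to-end = 12.7 ms.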